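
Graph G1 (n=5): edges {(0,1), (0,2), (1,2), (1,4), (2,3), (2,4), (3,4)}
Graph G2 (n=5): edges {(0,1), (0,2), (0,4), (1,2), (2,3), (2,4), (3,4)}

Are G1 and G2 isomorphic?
Yes, isomorphic

The graphs are isomorphic.
One valid mapping φ: V(G1) → V(G2): 0→3, 1→4, 2→2, 3→1, 4→0

Verify φ preserves adjacency — for each edge of G1, its image is an edge of G2:
  (0,1) → (φ(0),φ(1)) = (3,4) ∈ E(G2) ✓
  (0,2) → (φ(0),φ(2)) = (2,3) ∈ E(G2) ✓
  (1,2) → (φ(1),φ(2)) = (2,4) ∈ E(G2) ✓
  (1,4) → (φ(1),φ(4)) = (0,4) ∈ E(G2) ✓
  (2,3) → (φ(2),φ(3)) = (1,2) ∈ E(G2) ✓
  (2,4) → (φ(2),φ(4)) = (0,2) ∈ E(G2) ✓
  (3,4) → (φ(3),φ(4)) = (0,1) ∈ E(G2) ✓
All 7 edges of G1 map to edges of G2, and |E(G1)| = |E(G2)| = 7, so φ is a bijection on edges as well as vertices. Hence G1 ≅ G2.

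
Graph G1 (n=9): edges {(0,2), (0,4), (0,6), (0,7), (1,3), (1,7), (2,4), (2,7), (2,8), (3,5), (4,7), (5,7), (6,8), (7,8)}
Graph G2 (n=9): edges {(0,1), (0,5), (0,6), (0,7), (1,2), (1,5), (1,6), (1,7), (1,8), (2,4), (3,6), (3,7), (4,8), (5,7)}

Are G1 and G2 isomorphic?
Yes, isomorphic

The graphs are isomorphic.
One valid mapping φ: V(G1) → V(G2): 0→7, 1→8, 2→0, 3→4, 4→5, 5→2, 6→3, 7→1, 8→6

Verify φ preserves adjacency — for each edge of G1, its image is an edge of G2:
  (0,2) → (φ(0),φ(2)) = (0,7) ∈ E(G2) ✓
  (0,4) → (φ(0),φ(4)) = (5,7) ∈ E(G2) ✓
  (0,6) → (φ(0),φ(6)) = (3,7) ∈ E(G2) ✓
  (0,7) → (φ(0),φ(7)) = (1,7) ∈ E(G2) ✓
  (1,3) → (φ(1),φ(3)) = (4,8) ∈ E(G2) ✓
  (1,7) → (φ(1),φ(7)) = (1,8) ∈ E(G2) ✓
  (2,4) → (φ(2),φ(4)) = (0,5) ∈ E(G2) ✓
  (2,7) → (φ(2),φ(7)) = (0,1) ∈ E(G2) ✓
  (2,8) → (φ(2),φ(8)) = (0,6) ∈ E(G2) ✓
  (3,5) → (φ(3),φ(5)) = (2,4) ∈ E(G2) ✓
  (4,7) → (φ(4),φ(7)) = (1,5) ∈ E(G2) ✓
  (5,7) → (φ(5),φ(7)) = (1,2) ∈ E(G2) ✓
  (6,8) → (φ(6),φ(8)) = (3,6) ∈ E(G2) ✓
  (7,8) → (φ(7),φ(8)) = (1,6) ∈ E(G2) ✓
All 14 edges of G1 map to edges of G2, and |E(G1)| = |E(G2)| = 14, so φ is a bijection on edges as well as vertices. Hence G1 ≅ G2.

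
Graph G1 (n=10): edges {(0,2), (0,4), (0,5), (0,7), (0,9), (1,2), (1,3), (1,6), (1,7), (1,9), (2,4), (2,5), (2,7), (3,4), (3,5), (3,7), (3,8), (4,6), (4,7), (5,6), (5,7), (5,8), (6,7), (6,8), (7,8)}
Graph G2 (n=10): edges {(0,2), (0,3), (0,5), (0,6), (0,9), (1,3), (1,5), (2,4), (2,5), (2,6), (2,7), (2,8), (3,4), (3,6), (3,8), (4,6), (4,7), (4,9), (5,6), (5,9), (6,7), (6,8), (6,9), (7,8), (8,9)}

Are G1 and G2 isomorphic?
Yes, isomorphic

The graphs are isomorphic.
One valid mapping φ: V(G1) → V(G2): 0→5, 1→3, 2→0, 3→4, 4→9, 5→2, 6→8, 7→6, 8→7, 9→1

Verify φ preserves adjacency — for each edge of G1, its image is an edge of G2:
  (0,2) → (φ(0),φ(2)) = (0,5) ∈ E(G2) ✓
  (0,4) → (φ(0),φ(4)) = (5,9) ∈ E(G2) ✓
  (0,5) → (φ(0),φ(5)) = (2,5) ∈ E(G2) ✓
  (0,7) → (φ(0),φ(7)) = (5,6) ∈ E(G2) ✓
  (0,9) → (φ(0),φ(9)) = (1,5) ∈ E(G2) ✓
  (1,2) → (φ(1),φ(2)) = (0,3) ∈ E(G2) ✓
  (1,3) → (φ(1),φ(3)) = (3,4) ∈ E(G2) ✓
  (1,6) → (φ(1),φ(6)) = (3,8) ∈ E(G2) ✓
  (1,7) → (φ(1),φ(7)) = (3,6) ∈ E(G2) ✓
  (1,9) → (φ(1),φ(9)) = (1,3) ∈ E(G2) ✓
  (2,4) → (φ(2),φ(4)) = (0,9) ∈ E(G2) ✓
  (2,5) → (φ(2),φ(5)) = (0,2) ∈ E(G2) ✓
  (2,7) → (φ(2),φ(7)) = (0,6) ∈ E(G2) ✓
  (3,4) → (φ(3),φ(4)) = (4,9) ∈ E(G2) ✓
  (3,5) → (φ(3),φ(5)) = (2,4) ∈ E(G2) ✓
  (3,7) → (φ(3),φ(7)) = (4,6) ∈ E(G2) ✓
  (3,8) → (φ(3),φ(8)) = (4,7) ∈ E(G2) ✓
  (4,6) → (φ(4),φ(6)) = (8,9) ∈ E(G2) ✓
  (4,7) → (φ(4),φ(7)) = (6,9) ∈ E(G2) ✓
  (5,6) → (φ(5),φ(6)) = (2,8) ∈ E(G2) ✓
  (5,7) → (φ(5),φ(7)) = (2,6) ∈ E(G2) ✓
  (5,8) → (φ(5),φ(8)) = (2,7) ∈ E(G2) ✓
  (6,7) → (φ(6),φ(7)) = (6,8) ∈ E(G2) ✓
  (6,8) → (φ(6),φ(8)) = (7,8) ∈ E(G2) ✓
  (7,8) → (φ(7),φ(8)) = (6,7) ∈ E(G2) ✓
All 25 edges of G1 map to edges of G2, and |E(G1)| = |E(G2)| = 25, so φ is a bijection on edges as well as vertices. Hence G1 ≅ G2.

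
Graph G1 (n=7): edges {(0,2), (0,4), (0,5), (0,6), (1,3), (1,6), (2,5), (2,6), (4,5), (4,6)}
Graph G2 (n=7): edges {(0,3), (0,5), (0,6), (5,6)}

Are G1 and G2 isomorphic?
No, not isomorphic

The graphs are NOT isomorphic.

Connected components of G1: 1 component(s) with vertex sets [[0, 1, 2, 3, 4, 5, 6]], sizes [7].
Connected components of G2: 4 component(s) with vertex sets [[1], [2], [4], [0, 3, 5, 6]], sizes [1, 1, 1, 4].
The number of connected components (and the multiset of component sizes) is an isomorphism invariant — an isomorphism maps each component of G1 bijectively onto a component of G2. Since G1 has 1 component(s) and G2 has 4, they cannot be isomorphic.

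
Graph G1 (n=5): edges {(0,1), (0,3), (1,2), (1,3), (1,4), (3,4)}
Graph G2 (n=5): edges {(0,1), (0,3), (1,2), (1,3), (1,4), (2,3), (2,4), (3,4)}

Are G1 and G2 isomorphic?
No, not isomorphic

The graphs are NOT isomorphic.

Counting edges: G1 has 6 edge(s); G2 has 8 edge(s).
Edge count is an isomorphism invariant (a bijection on vertices induces a bijection on edges), so differing edge counts rule out isomorphism.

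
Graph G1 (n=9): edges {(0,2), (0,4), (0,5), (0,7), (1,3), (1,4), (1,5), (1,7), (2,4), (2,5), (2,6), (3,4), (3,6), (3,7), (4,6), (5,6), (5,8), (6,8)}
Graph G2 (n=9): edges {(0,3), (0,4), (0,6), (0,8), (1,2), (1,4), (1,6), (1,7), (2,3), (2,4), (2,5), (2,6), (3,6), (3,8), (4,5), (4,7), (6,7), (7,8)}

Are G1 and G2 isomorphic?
Yes, isomorphic

The graphs are isomorphic.
One valid mapping φ: V(G1) → V(G2): 0→7, 1→0, 2→1, 3→3, 4→6, 5→4, 6→2, 7→8, 8→5

Verify φ preserves adjacency — for each edge of G1, its image is an edge of G2:
  (0,2) → (φ(0),φ(2)) = (1,7) ∈ E(G2) ✓
  (0,4) → (φ(0),φ(4)) = (6,7) ∈ E(G2) ✓
  (0,5) → (φ(0),φ(5)) = (4,7) ∈ E(G2) ✓
  (0,7) → (φ(0),φ(7)) = (7,8) ∈ E(G2) ✓
  (1,3) → (φ(1),φ(3)) = (0,3) ∈ E(G2) ✓
  (1,4) → (φ(1),φ(4)) = (0,6) ∈ E(G2) ✓
  (1,5) → (φ(1),φ(5)) = (0,4) ∈ E(G2) ✓
  (1,7) → (φ(1),φ(7)) = (0,8) ∈ E(G2) ✓
  (2,4) → (φ(2),φ(4)) = (1,6) ∈ E(G2) ✓
  (2,5) → (φ(2),φ(5)) = (1,4) ∈ E(G2) ✓
  (2,6) → (φ(2),φ(6)) = (1,2) ∈ E(G2) ✓
  (3,4) → (φ(3),φ(4)) = (3,6) ∈ E(G2) ✓
  (3,6) → (φ(3),φ(6)) = (2,3) ∈ E(G2) ✓
  (3,7) → (φ(3),φ(7)) = (3,8) ∈ E(G2) ✓
  (4,6) → (φ(4),φ(6)) = (2,6) ∈ E(G2) ✓
  (5,6) → (φ(5),φ(6)) = (2,4) ∈ E(G2) ✓
  (5,8) → (φ(5),φ(8)) = (4,5) ∈ E(G2) ✓
  (6,8) → (φ(6),φ(8)) = (2,5) ∈ E(G2) ✓
All 18 edges of G1 map to edges of G2, and |E(G1)| = |E(G2)| = 18, so φ is a bijection on edges as well as vertices. Hence G1 ≅ G2.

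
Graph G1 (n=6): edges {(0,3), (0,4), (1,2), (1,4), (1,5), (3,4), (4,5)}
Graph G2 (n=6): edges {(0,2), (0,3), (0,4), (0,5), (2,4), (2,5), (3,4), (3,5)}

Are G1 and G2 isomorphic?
No, not isomorphic

The graphs are NOT isomorphic.

Connected components of G1: 1 component(s) with vertex sets [[0, 1, 2, 3, 4, 5]], sizes [6].
Connected components of G2: 2 component(s) with vertex sets [[1], [0, 2, 3, 4, 5]], sizes [1, 5].
The number of connected components (and the multiset of component sizes) is an isomorphism invariant — an isomorphism maps each component of G1 bijectively onto a component of G2. Since G1 has 1 component(s) and G2 has 2, they cannot be isomorphic.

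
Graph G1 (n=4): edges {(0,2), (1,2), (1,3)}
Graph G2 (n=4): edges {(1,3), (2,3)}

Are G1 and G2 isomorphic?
No, not isomorphic

The graphs are NOT isomorphic.

Connected components of G1: 1 component(s) with vertex sets [[0, 1, 2, 3]], sizes [4].
Connected components of G2: 2 component(s) with vertex sets [[0], [1, 2, 3]], sizes [1, 3].
The number of connected components (and the multiset of component sizes) is an isomorphism invariant — an isomorphism maps each component of G1 bijectively onto a component of G2. Since G1 has 1 component(s) and G2 has 2, they cannot be isomorphic.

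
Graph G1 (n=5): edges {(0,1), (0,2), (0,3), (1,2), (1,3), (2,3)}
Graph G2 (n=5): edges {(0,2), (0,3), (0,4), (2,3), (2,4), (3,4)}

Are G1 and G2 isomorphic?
Yes, isomorphic

The graphs are isomorphic.
One valid mapping φ: V(G1) → V(G2): 0→4, 1→0, 2→3, 3→2, 4→1

Verify φ preserves adjacency — for each edge of G1, its image is an edge of G2:
  (0,1) → (φ(0),φ(1)) = (0,4) ∈ E(G2) ✓
  (0,2) → (φ(0),φ(2)) = (3,4) ∈ E(G2) ✓
  (0,3) → (φ(0),φ(3)) = (2,4) ∈ E(G2) ✓
  (1,2) → (φ(1),φ(2)) = (0,3) ∈ E(G2) ✓
  (1,3) → (φ(1),φ(3)) = (0,2) ∈ E(G2) ✓
  (2,3) → (φ(2),φ(3)) = (2,3) ∈ E(G2) ✓
All 6 edges of G1 map to edges of G2, and |E(G1)| = |E(G2)| = 6, so φ is a bijection on edges as well as vertices. Hence G1 ≅ G2.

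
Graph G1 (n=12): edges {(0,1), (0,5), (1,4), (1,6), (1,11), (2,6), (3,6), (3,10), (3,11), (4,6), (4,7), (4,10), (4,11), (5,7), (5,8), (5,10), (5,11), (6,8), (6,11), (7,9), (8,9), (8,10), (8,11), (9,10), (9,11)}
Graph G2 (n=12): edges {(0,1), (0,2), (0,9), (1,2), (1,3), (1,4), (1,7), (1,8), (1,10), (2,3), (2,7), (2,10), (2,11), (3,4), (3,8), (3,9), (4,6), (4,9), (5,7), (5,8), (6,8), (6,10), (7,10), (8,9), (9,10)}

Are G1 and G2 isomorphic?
Yes, isomorphic

The graphs are isomorphic.
One valid mapping φ: V(G1) → V(G2): 0→5, 1→7, 2→11, 3→0, 4→10, 5→8, 6→2, 7→6, 8→3, 9→4, 10→9, 11→1

Verify φ preserves adjacency — for each edge of G1, its image is an edge of G2:
  (0,1) → (φ(0),φ(1)) = (5,7) ∈ E(G2) ✓
  (0,5) → (φ(0),φ(5)) = (5,8) ∈ E(G2) ✓
  (1,4) → (φ(1),φ(4)) = (7,10) ∈ E(G2) ✓
  (1,6) → (φ(1),φ(6)) = (2,7) ∈ E(G2) ✓
  (1,11) → (φ(1),φ(11)) = (1,7) ∈ E(G2) ✓
  (2,6) → (φ(2),φ(6)) = (2,11) ∈ E(G2) ✓
  (3,6) → (φ(3),φ(6)) = (0,2) ∈ E(G2) ✓
  (3,10) → (φ(3),φ(10)) = (0,9) ∈ E(G2) ✓
  (3,11) → (φ(3),φ(11)) = (0,1) ∈ E(G2) ✓
  (4,6) → (φ(4),φ(6)) = (2,10) ∈ E(G2) ✓
  (4,7) → (φ(4),φ(7)) = (6,10) ∈ E(G2) ✓
  (4,10) → (φ(4),φ(10)) = (9,10) ∈ E(G2) ✓
  (4,11) → (φ(4),φ(11)) = (1,10) ∈ E(G2) ✓
  (5,7) → (φ(5),φ(7)) = (6,8) ∈ E(G2) ✓
  (5,8) → (φ(5),φ(8)) = (3,8) ∈ E(G2) ✓
  (5,10) → (φ(5),φ(10)) = (8,9) ∈ E(G2) ✓
  (5,11) → (φ(5),φ(11)) = (1,8) ∈ E(G2) ✓
  (6,8) → (φ(6),φ(8)) = (2,3) ∈ E(G2) ✓
  (6,11) → (φ(6),φ(11)) = (1,2) ∈ E(G2) ✓
  (7,9) → (φ(7),φ(9)) = (4,6) ∈ E(G2) ✓
  (8,9) → (φ(8),φ(9)) = (3,4) ∈ E(G2) ✓
  (8,10) → (φ(8),φ(10)) = (3,9) ∈ E(G2) ✓
  (8,11) → (φ(8),φ(11)) = (1,3) ∈ E(G2) ✓
  (9,10) → (φ(9),φ(10)) = (4,9) ∈ E(G2) ✓
  (9,11) → (φ(9),φ(11)) = (1,4) ∈ E(G2) ✓
All 25 edges of G1 map to edges of G2, and |E(G1)| = |E(G2)| = 25, so φ is a bijection on edges as well as vertices. Hence G1 ≅ G2.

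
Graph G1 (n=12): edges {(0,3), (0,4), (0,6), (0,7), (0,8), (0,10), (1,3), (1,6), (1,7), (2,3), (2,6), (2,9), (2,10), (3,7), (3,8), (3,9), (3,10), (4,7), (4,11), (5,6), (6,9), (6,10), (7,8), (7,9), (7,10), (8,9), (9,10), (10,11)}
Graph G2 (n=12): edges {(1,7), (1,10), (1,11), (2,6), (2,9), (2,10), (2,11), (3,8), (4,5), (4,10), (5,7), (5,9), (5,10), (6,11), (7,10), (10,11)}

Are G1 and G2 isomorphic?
No, not isomorphic

The graphs are NOT isomorphic.

Connected components of G1: 1 component(s) with vertex sets [[0, 1, 2, 3, 4, 5, 6, 7, 8, 9, 10, 11]], sizes [12].
Connected components of G2: 3 component(s) with vertex sets [[0], [3, 8], [1, 2, 4, 5, 6, 7, 9, 10, 11]], sizes [1, 2, 9].
The number of connected components (and the multiset of component sizes) is an isomorphism invariant — an isomorphism maps each component of G1 bijectively onto a component of G2. Since G1 has 1 component(s) and G2 has 3, they cannot be isomorphic.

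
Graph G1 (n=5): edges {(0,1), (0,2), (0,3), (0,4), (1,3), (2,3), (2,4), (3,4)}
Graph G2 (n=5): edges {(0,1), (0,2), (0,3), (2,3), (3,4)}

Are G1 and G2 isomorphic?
No, not isomorphic

The graphs are NOT isomorphic.

Degrees in G1: deg(0)=4, deg(1)=2, deg(2)=3, deg(3)=4, deg(4)=3.
Sorted degree sequence of G1: [4, 4, 3, 3, 2].
Degrees in G2: deg(0)=3, deg(1)=1, deg(2)=2, deg(3)=3, deg(4)=1.
Sorted degree sequence of G2: [3, 3, 2, 1, 1].
The (sorted) degree sequence is an isomorphism invariant, so since G1 and G2 have different degree sequences they cannot be isomorphic.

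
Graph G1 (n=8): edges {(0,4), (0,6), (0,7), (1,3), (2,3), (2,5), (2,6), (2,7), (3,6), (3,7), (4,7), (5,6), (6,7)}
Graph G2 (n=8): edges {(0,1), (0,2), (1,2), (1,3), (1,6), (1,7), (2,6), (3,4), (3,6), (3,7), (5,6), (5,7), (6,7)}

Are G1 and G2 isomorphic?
Yes, isomorphic

The graphs are isomorphic.
One valid mapping φ: V(G1) → V(G2): 0→2, 1→4, 2→7, 3→3, 4→0, 5→5, 6→6, 7→1

Verify φ preserves adjacency — for each edge of G1, its image is an edge of G2:
  (0,4) → (φ(0),φ(4)) = (0,2) ∈ E(G2) ✓
  (0,6) → (φ(0),φ(6)) = (2,6) ∈ E(G2) ✓
  (0,7) → (φ(0),φ(7)) = (1,2) ∈ E(G2) ✓
  (1,3) → (φ(1),φ(3)) = (3,4) ∈ E(G2) ✓
  (2,3) → (φ(2),φ(3)) = (3,7) ∈ E(G2) ✓
  (2,5) → (φ(2),φ(5)) = (5,7) ∈ E(G2) ✓
  (2,6) → (φ(2),φ(6)) = (6,7) ∈ E(G2) ✓
  (2,7) → (φ(2),φ(7)) = (1,7) ∈ E(G2) ✓
  (3,6) → (φ(3),φ(6)) = (3,6) ∈ E(G2) ✓
  (3,7) → (φ(3),φ(7)) = (1,3) ∈ E(G2) ✓
  (4,7) → (φ(4),φ(7)) = (0,1) ∈ E(G2) ✓
  (5,6) → (φ(5),φ(6)) = (5,6) ∈ E(G2) ✓
  (6,7) → (φ(6),φ(7)) = (1,6) ∈ E(G2) ✓
All 13 edges of G1 map to edges of G2, and |E(G1)| = |E(G2)| = 13, so φ is a bijection on edges as well as vertices. Hence G1 ≅ G2.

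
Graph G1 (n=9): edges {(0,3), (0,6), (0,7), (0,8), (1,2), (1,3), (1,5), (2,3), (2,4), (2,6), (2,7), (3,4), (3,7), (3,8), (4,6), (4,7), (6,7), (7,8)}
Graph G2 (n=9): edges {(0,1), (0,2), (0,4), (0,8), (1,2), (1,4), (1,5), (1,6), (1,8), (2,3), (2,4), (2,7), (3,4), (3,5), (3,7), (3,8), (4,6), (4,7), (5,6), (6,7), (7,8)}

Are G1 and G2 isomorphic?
No, not isomorphic

The graphs are NOT isomorphic.

Degrees in G1: deg(0)=4, deg(1)=3, deg(2)=5, deg(3)=6, deg(4)=4, deg(5)=1, deg(6)=4, deg(7)=6, deg(8)=3.
Sorted degree sequence of G1: [6, 6, 5, 4, 4, 4, 3, 3, 1].
Degrees in G2: deg(0)=4, deg(1)=6, deg(2)=5, deg(3)=5, deg(4)=6, deg(5)=3, deg(6)=4, deg(7)=5, deg(8)=4.
Sorted degree sequence of G2: [6, 6, 5, 5, 5, 4, 4, 4, 3].
The (sorted) degree sequence is an isomorphism invariant, so since G1 and G2 have different degree sequences they cannot be isomorphic.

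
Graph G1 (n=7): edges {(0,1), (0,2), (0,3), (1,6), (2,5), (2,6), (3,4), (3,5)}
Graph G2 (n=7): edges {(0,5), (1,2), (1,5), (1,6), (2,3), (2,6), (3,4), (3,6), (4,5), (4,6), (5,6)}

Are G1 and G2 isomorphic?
No, not isomorphic

The graphs are NOT isomorphic.

Degrees in G1: deg(0)=3, deg(1)=2, deg(2)=3, deg(3)=3, deg(4)=1, deg(5)=2, deg(6)=2.
Sorted degree sequence of G1: [3, 3, 3, 2, 2, 2, 1].
Degrees in G2: deg(0)=1, deg(1)=3, deg(2)=3, deg(3)=3, deg(4)=3, deg(5)=4, deg(6)=5.
Sorted degree sequence of G2: [5, 4, 3, 3, 3, 3, 1].
The (sorted) degree sequence is an isomorphism invariant, so since G1 and G2 have different degree sequences they cannot be isomorphic.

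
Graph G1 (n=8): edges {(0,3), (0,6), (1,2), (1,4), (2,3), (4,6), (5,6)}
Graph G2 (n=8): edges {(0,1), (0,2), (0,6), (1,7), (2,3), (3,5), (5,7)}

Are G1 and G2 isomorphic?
Yes, isomorphic

The graphs are isomorphic.
One valid mapping φ: V(G1) → V(G2): 0→2, 1→7, 2→5, 3→3, 4→1, 5→6, 6→0, 7→4

Verify φ preserves adjacency — for each edge of G1, its image is an edge of G2:
  (0,3) → (φ(0),φ(3)) = (2,3) ∈ E(G2) ✓
  (0,6) → (φ(0),φ(6)) = (0,2) ∈ E(G2) ✓
  (1,2) → (φ(1),φ(2)) = (5,7) ∈ E(G2) ✓
  (1,4) → (φ(1),φ(4)) = (1,7) ∈ E(G2) ✓
  (2,3) → (φ(2),φ(3)) = (3,5) ∈ E(G2) ✓
  (4,6) → (φ(4),φ(6)) = (0,1) ∈ E(G2) ✓
  (5,6) → (φ(5),φ(6)) = (0,6) ∈ E(G2) ✓
All 7 edges of G1 map to edges of G2, and |E(G1)| = |E(G2)| = 7, so φ is a bijection on edges as well as vertices. Hence G1 ≅ G2.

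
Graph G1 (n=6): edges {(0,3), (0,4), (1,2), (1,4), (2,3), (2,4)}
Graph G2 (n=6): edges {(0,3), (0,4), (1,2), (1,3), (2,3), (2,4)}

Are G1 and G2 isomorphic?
Yes, isomorphic

The graphs are isomorphic.
One valid mapping φ: V(G1) → V(G2): 0→4, 1→1, 2→3, 3→0, 4→2, 5→5

Verify φ preserves adjacency — for each edge of G1, its image is an edge of G2:
  (0,3) → (φ(0),φ(3)) = (0,4) ∈ E(G2) ✓
  (0,4) → (φ(0),φ(4)) = (2,4) ∈ E(G2) ✓
  (1,2) → (φ(1),φ(2)) = (1,3) ∈ E(G2) ✓
  (1,4) → (φ(1),φ(4)) = (1,2) ∈ E(G2) ✓
  (2,3) → (φ(2),φ(3)) = (0,3) ∈ E(G2) ✓
  (2,4) → (φ(2),φ(4)) = (2,3) ∈ E(G2) ✓
All 6 edges of G1 map to edges of G2, and |E(G1)| = |E(G2)| = 6, so φ is a bijection on edges as well as vertices. Hence G1 ≅ G2.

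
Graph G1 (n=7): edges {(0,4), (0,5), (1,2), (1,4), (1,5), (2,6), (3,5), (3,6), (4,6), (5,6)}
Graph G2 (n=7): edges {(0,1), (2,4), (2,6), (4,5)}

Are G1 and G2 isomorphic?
No, not isomorphic

The graphs are NOT isomorphic.

Connected components of G1: 1 component(s) with vertex sets [[0, 1, 2, 3, 4, 5, 6]], sizes [7].
Connected components of G2: 3 component(s) with vertex sets [[3], [0, 1], [2, 4, 5, 6]], sizes [1, 2, 4].
The number of connected components (and the multiset of component sizes) is an isomorphism invariant — an isomorphism maps each component of G1 bijectively onto a component of G2. Since G1 has 1 component(s) and G2 has 3, they cannot be isomorphic.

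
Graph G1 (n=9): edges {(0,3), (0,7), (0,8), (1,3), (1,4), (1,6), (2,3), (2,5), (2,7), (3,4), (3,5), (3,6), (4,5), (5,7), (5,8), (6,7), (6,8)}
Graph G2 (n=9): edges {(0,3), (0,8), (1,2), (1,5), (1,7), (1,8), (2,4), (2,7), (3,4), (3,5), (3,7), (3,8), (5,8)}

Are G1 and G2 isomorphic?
No, not isomorphic

The graphs are NOT isomorphic.

Degrees in G1: deg(0)=3, deg(1)=3, deg(2)=3, deg(3)=6, deg(4)=3, deg(5)=5, deg(6)=4, deg(7)=4, deg(8)=3.
Sorted degree sequence of G1: [6, 5, 4, 4, 3, 3, 3, 3, 3].
Degrees in G2: deg(0)=2, deg(1)=4, deg(2)=3, deg(3)=5, deg(4)=2, deg(5)=3, deg(6)=0, deg(7)=3, deg(8)=4.
Sorted degree sequence of G2: [5, 4, 4, 3, 3, 3, 2, 2, 0].
The (sorted) degree sequence is an isomorphism invariant, so since G1 and G2 have different degree sequences they cannot be isomorphic.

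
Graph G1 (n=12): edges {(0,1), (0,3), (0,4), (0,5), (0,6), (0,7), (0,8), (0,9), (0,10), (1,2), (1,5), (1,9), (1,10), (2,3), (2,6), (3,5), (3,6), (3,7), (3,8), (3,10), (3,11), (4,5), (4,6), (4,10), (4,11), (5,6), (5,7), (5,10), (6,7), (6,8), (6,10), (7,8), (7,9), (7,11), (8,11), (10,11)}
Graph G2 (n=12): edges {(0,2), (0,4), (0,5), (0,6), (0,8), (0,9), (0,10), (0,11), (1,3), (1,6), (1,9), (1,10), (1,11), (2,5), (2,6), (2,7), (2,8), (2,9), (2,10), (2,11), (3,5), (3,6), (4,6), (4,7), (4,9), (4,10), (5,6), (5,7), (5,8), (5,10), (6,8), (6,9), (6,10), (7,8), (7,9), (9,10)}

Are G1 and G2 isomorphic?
Yes, isomorphic

The graphs are isomorphic.
One valid mapping φ: V(G1) → V(G2): 0→6, 1→1, 2→11, 3→2, 4→4, 5→10, 6→0, 7→5, 8→8, 9→3, 10→9, 11→7

Verify φ preserves adjacency — for each edge of G1, its image is an edge of G2:
  (0,1) → (φ(0),φ(1)) = (1,6) ∈ E(G2) ✓
  (0,3) → (φ(0),φ(3)) = (2,6) ∈ E(G2) ✓
  (0,4) → (φ(0),φ(4)) = (4,6) ∈ E(G2) ✓
  (0,5) → (φ(0),φ(5)) = (6,10) ∈ E(G2) ✓
  (0,6) → (φ(0),φ(6)) = (0,6) ∈ E(G2) ✓
  (0,7) → (φ(0),φ(7)) = (5,6) ∈ E(G2) ✓
  (0,8) → (φ(0),φ(8)) = (6,8) ∈ E(G2) ✓
  (0,9) → (φ(0),φ(9)) = (3,6) ∈ E(G2) ✓
  (0,10) → (φ(0),φ(10)) = (6,9) ∈ E(G2) ✓
  (1,2) → (φ(1),φ(2)) = (1,11) ∈ E(G2) ✓
  (1,5) → (φ(1),φ(5)) = (1,10) ∈ E(G2) ✓
  (1,9) → (φ(1),φ(9)) = (1,3) ∈ E(G2) ✓
  (1,10) → (φ(1),φ(10)) = (1,9) ∈ E(G2) ✓
  (2,3) → (φ(2),φ(3)) = (2,11) ∈ E(G2) ✓
  (2,6) → (φ(2),φ(6)) = (0,11) ∈ E(G2) ✓
  (3,5) → (φ(3),φ(5)) = (2,10) ∈ E(G2) ✓
  (3,6) → (φ(3),φ(6)) = (0,2) ∈ E(G2) ✓
  (3,7) → (φ(3),φ(7)) = (2,5) ∈ E(G2) ✓
  (3,8) → (φ(3),φ(8)) = (2,8) ∈ E(G2) ✓
  (3,10) → (φ(3),φ(10)) = (2,9) ∈ E(G2) ✓
  (3,11) → (φ(3),φ(11)) = (2,7) ∈ E(G2) ✓
  (4,5) → (φ(4),φ(5)) = (4,10) ∈ E(G2) ✓
  (4,6) → (φ(4),φ(6)) = (0,4) ∈ E(G2) ✓
  (4,10) → (φ(4),φ(10)) = (4,9) ∈ E(G2) ✓
  (4,11) → (φ(4),φ(11)) = (4,7) ∈ E(G2) ✓
  (5,6) → (φ(5),φ(6)) = (0,10) ∈ E(G2) ✓
  (5,7) → (φ(5),φ(7)) = (5,10) ∈ E(G2) ✓
  (5,10) → (φ(5),φ(10)) = (9,10) ∈ E(G2) ✓
  (6,7) → (φ(6),φ(7)) = (0,5) ∈ E(G2) ✓
  (6,8) → (φ(6),φ(8)) = (0,8) ∈ E(G2) ✓
  (6,10) → (φ(6),φ(10)) = (0,9) ∈ E(G2) ✓
  (7,8) → (φ(7),φ(8)) = (5,8) ∈ E(G2) ✓
  (7,9) → (φ(7),φ(9)) = (3,5) ∈ E(G2) ✓
  (7,11) → (φ(7),φ(11)) = (5,7) ∈ E(G2) ✓
  (8,11) → (φ(8),φ(11)) = (7,8) ∈ E(G2) ✓
  (10,11) → (φ(10),φ(11)) = (7,9) ∈ E(G2) ✓
All 36 edges of G1 map to edges of G2, and |E(G1)| = |E(G2)| = 36, so φ is a bijection on edges as well as vertices. Hence G1 ≅ G2.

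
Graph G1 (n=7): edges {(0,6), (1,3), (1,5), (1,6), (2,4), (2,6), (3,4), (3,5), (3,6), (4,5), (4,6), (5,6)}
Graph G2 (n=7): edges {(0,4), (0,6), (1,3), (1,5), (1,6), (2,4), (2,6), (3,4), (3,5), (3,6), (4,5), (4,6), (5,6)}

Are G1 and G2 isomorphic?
No, not isomorphic

The graphs are NOT isomorphic.

Counting edges: G1 has 12 edge(s); G2 has 13 edge(s).
Edge count is an isomorphism invariant (a bijection on vertices induces a bijection on edges), so differing edge counts rule out isomorphism.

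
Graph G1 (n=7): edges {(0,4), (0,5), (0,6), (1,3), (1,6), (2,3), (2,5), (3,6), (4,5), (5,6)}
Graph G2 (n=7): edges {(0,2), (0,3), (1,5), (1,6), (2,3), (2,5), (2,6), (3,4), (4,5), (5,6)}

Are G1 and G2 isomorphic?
Yes, isomorphic

The graphs are isomorphic.
One valid mapping φ: V(G1) → V(G2): 0→6, 1→0, 2→4, 3→3, 4→1, 5→5, 6→2

Verify φ preserves adjacency — for each edge of G1, its image is an edge of G2:
  (0,4) → (φ(0),φ(4)) = (1,6) ∈ E(G2) ✓
  (0,5) → (φ(0),φ(5)) = (5,6) ∈ E(G2) ✓
  (0,6) → (φ(0),φ(6)) = (2,6) ∈ E(G2) ✓
  (1,3) → (φ(1),φ(3)) = (0,3) ∈ E(G2) ✓
  (1,6) → (φ(1),φ(6)) = (0,2) ∈ E(G2) ✓
  (2,3) → (φ(2),φ(3)) = (3,4) ∈ E(G2) ✓
  (2,5) → (φ(2),φ(5)) = (4,5) ∈ E(G2) ✓
  (3,6) → (φ(3),φ(6)) = (2,3) ∈ E(G2) ✓
  (4,5) → (φ(4),φ(5)) = (1,5) ∈ E(G2) ✓
  (5,6) → (φ(5),φ(6)) = (2,5) ∈ E(G2) ✓
All 10 edges of G1 map to edges of G2, and |E(G1)| = |E(G2)| = 10, so φ is a bijection on edges as well as vertices. Hence G1 ≅ G2.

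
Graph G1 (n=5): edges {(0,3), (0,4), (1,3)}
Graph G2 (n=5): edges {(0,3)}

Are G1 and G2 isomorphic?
No, not isomorphic

The graphs are NOT isomorphic.

Counting edges: G1 has 3 edge(s); G2 has 1 edge(s).
Edge count is an isomorphism invariant (a bijection on vertices induces a bijection on edges), so differing edge counts rule out isomorphism.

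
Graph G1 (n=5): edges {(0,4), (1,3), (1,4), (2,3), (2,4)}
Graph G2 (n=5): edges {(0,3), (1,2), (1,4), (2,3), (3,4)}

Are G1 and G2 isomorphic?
Yes, isomorphic

The graphs are isomorphic.
One valid mapping φ: V(G1) → V(G2): 0→0, 1→2, 2→4, 3→1, 4→3

Verify φ preserves adjacency — for each edge of G1, its image is an edge of G2:
  (0,4) → (φ(0),φ(4)) = (0,3) ∈ E(G2) ✓
  (1,3) → (φ(1),φ(3)) = (1,2) ∈ E(G2) ✓
  (1,4) → (φ(1),φ(4)) = (2,3) ∈ E(G2) ✓
  (2,3) → (φ(2),φ(3)) = (1,4) ∈ E(G2) ✓
  (2,4) → (φ(2),φ(4)) = (3,4) ∈ E(G2) ✓
All 5 edges of G1 map to edges of G2, and |E(G1)| = |E(G2)| = 5, so φ is a bijection on edges as well as vertices. Hence G1 ≅ G2.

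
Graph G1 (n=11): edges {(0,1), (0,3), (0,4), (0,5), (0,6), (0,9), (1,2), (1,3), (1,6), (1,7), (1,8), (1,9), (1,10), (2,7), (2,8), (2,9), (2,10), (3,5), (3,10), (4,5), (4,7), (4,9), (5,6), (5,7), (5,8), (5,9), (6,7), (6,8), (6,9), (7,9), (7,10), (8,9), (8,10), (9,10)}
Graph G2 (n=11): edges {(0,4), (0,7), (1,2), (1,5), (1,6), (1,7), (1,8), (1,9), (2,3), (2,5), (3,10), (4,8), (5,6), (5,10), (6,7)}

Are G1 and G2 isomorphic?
No, not isomorphic

The graphs are NOT isomorphic.

Degrees in G1: deg(0)=6, deg(1)=8, deg(2)=5, deg(3)=4, deg(4)=4, deg(5)=7, deg(6)=6, deg(7)=7, deg(8)=6, deg(9)=9, deg(10)=6.
Sorted degree sequence of G1: [9, 8, 7, 7, 6, 6, 6, 6, 5, 4, 4].
Degrees in G2: deg(0)=2, deg(1)=6, deg(2)=3, deg(3)=2, deg(4)=2, deg(5)=4, deg(6)=3, deg(7)=3, deg(8)=2, deg(9)=1, deg(10)=2.
Sorted degree sequence of G2: [6, 4, 3, 3, 3, 2, 2, 2, 2, 2, 1].
The (sorted) degree sequence is an isomorphism invariant, so since G1 and G2 have different degree sequences they cannot be isomorphic.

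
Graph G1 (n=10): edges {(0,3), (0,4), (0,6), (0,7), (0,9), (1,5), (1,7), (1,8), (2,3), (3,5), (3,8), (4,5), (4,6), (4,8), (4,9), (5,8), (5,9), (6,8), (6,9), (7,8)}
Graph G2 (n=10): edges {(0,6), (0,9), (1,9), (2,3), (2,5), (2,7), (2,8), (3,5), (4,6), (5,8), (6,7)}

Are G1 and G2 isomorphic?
No, not isomorphic

The graphs are NOT isomorphic.

Counting triangles (3-cliques): G1 has 10, G2 has 2.
Triangle count is an isomorphism invariant, so differing triangle counts rule out isomorphism.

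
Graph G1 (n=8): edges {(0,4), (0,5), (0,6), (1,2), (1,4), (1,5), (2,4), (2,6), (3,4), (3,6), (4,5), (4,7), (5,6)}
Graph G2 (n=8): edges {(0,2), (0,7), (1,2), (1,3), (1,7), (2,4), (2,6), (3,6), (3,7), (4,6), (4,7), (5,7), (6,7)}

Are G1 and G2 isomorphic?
Yes, isomorphic

The graphs are isomorphic.
One valid mapping φ: V(G1) → V(G2): 0→4, 1→3, 2→1, 3→0, 4→7, 5→6, 6→2, 7→5

Verify φ preserves adjacency — for each edge of G1, its image is an edge of G2:
  (0,4) → (φ(0),φ(4)) = (4,7) ∈ E(G2) ✓
  (0,5) → (φ(0),φ(5)) = (4,6) ∈ E(G2) ✓
  (0,6) → (φ(0),φ(6)) = (2,4) ∈ E(G2) ✓
  (1,2) → (φ(1),φ(2)) = (1,3) ∈ E(G2) ✓
  (1,4) → (φ(1),φ(4)) = (3,7) ∈ E(G2) ✓
  (1,5) → (φ(1),φ(5)) = (3,6) ∈ E(G2) ✓
  (2,4) → (φ(2),φ(4)) = (1,7) ∈ E(G2) ✓
  (2,6) → (φ(2),φ(6)) = (1,2) ∈ E(G2) ✓
  (3,4) → (φ(3),φ(4)) = (0,7) ∈ E(G2) ✓
  (3,6) → (φ(3),φ(6)) = (0,2) ∈ E(G2) ✓
  (4,5) → (φ(4),φ(5)) = (6,7) ∈ E(G2) ✓
  (4,7) → (φ(4),φ(7)) = (5,7) ∈ E(G2) ✓
  (5,6) → (φ(5),φ(6)) = (2,6) ∈ E(G2) ✓
All 13 edges of G1 map to edges of G2, and |E(G1)| = |E(G2)| = 13, so φ is a bijection on edges as well as vertices. Hence G1 ≅ G2.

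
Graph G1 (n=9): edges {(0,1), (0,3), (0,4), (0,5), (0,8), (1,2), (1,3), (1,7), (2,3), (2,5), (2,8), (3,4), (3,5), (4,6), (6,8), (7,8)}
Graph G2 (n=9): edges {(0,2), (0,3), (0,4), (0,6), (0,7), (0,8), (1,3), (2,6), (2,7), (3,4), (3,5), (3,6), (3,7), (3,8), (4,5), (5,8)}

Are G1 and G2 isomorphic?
No, not isomorphic

The graphs are NOT isomorphic.

Counting triangles (3-cliques): G1 has 5, G2 has 8.
Triangle count is an isomorphism invariant, so differing triangle counts rule out isomorphism.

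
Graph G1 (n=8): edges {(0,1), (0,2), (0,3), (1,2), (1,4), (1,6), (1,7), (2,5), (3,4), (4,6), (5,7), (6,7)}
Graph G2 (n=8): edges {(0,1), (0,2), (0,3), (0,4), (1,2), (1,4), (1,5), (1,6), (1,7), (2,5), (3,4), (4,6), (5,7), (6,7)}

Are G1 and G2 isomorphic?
No, not isomorphic

The graphs are NOT isomorphic.

Counting edges: G1 has 12 edge(s); G2 has 14 edge(s).
Edge count is an isomorphism invariant (a bijection on vertices induces a bijection on edges), so differing edge counts rule out isomorphism.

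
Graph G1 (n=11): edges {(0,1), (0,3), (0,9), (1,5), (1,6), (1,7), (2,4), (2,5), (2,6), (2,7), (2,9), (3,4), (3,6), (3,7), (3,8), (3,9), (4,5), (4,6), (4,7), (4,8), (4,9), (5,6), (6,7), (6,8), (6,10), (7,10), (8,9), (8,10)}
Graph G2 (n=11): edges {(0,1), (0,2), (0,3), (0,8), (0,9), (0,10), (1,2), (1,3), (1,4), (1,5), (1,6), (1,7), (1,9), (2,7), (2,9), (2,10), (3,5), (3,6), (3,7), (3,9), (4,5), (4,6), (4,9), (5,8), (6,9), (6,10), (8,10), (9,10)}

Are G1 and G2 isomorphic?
Yes, isomorphic

The graphs are isomorphic.
One valid mapping φ: V(G1) → V(G2): 0→8, 1→5, 2→6, 3→0, 4→9, 5→4, 6→1, 7→3, 8→2, 9→10, 10→7

Verify φ preserves adjacency — for each edge of G1, its image is an edge of G2:
  (0,1) → (φ(0),φ(1)) = (5,8) ∈ E(G2) ✓
  (0,3) → (φ(0),φ(3)) = (0,8) ∈ E(G2) ✓
  (0,9) → (φ(0),φ(9)) = (8,10) ∈ E(G2) ✓
  (1,5) → (φ(1),φ(5)) = (4,5) ∈ E(G2) ✓
  (1,6) → (φ(1),φ(6)) = (1,5) ∈ E(G2) ✓
  (1,7) → (φ(1),φ(7)) = (3,5) ∈ E(G2) ✓
  (2,4) → (φ(2),φ(4)) = (6,9) ∈ E(G2) ✓
  (2,5) → (φ(2),φ(5)) = (4,6) ∈ E(G2) ✓
  (2,6) → (φ(2),φ(6)) = (1,6) ∈ E(G2) ✓
  (2,7) → (φ(2),φ(7)) = (3,6) ∈ E(G2) ✓
  (2,9) → (φ(2),φ(9)) = (6,10) ∈ E(G2) ✓
  (3,4) → (φ(3),φ(4)) = (0,9) ∈ E(G2) ✓
  (3,6) → (φ(3),φ(6)) = (0,1) ∈ E(G2) ✓
  (3,7) → (φ(3),φ(7)) = (0,3) ∈ E(G2) ✓
  (3,8) → (φ(3),φ(8)) = (0,2) ∈ E(G2) ✓
  (3,9) → (φ(3),φ(9)) = (0,10) ∈ E(G2) ✓
  (4,5) → (φ(4),φ(5)) = (4,9) ∈ E(G2) ✓
  (4,6) → (φ(4),φ(6)) = (1,9) ∈ E(G2) ✓
  (4,7) → (φ(4),φ(7)) = (3,9) ∈ E(G2) ✓
  (4,8) → (φ(4),φ(8)) = (2,9) ∈ E(G2) ✓
  (4,9) → (φ(4),φ(9)) = (9,10) ∈ E(G2) ✓
  (5,6) → (φ(5),φ(6)) = (1,4) ∈ E(G2) ✓
  (6,7) → (φ(6),φ(7)) = (1,3) ∈ E(G2) ✓
  (6,8) → (φ(6),φ(8)) = (1,2) ∈ E(G2) ✓
  (6,10) → (φ(6),φ(10)) = (1,7) ∈ E(G2) ✓
  (7,10) → (φ(7),φ(10)) = (3,7) ∈ E(G2) ✓
  (8,9) → (φ(8),φ(9)) = (2,10) ∈ E(G2) ✓
  (8,10) → (φ(8),φ(10)) = (2,7) ∈ E(G2) ✓
All 28 edges of G1 map to edges of G2, and |E(G1)| = |E(G2)| = 28, so φ is a bijection on edges as well as vertices. Hence G1 ≅ G2.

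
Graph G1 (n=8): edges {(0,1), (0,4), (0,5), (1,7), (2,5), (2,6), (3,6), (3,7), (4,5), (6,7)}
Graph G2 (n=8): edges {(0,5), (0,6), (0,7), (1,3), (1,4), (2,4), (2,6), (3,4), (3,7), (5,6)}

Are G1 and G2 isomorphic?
Yes, isomorphic

The graphs are isomorphic.
One valid mapping φ: V(G1) → V(G2): 0→4, 1→2, 2→7, 3→5, 4→1, 5→3, 6→0, 7→6

Verify φ preserves adjacency — for each edge of G1, its image is an edge of G2:
  (0,1) → (φ(0),φ(1)) = (2,4) ∈ E(G2) ✓
  (0,4) → (φ(0),φ(4)) = (1,4) ∈ E(G2) ✓
  (0,5) → (φ(0),φ(5)) = (3,4) ∈ E(G2) ✓
  (1,7) → (φ(1),φ(7)) = (2,6) ∈ E(G2) ✓
  (2,5) → (φ(2),φ(5)) = (3,7) ∈ E(G2) ✓
  (2,6) → (φ(2),φ(6)) = (0,7) ∈ E(G2) ✓
  (3,6) → (φ(3),φ(6)) = (0,5) ∈ E(G2) ✓
  (3,7) → (φ(3),φ(7)) = (5,6) ∈ E(G2) ✓
  (4,5) → (φ(4),φ(5)) = (1,3) ∈ E(G2) ✓
  (6,7) → (φ(6),φ(7)) = (0,6) ∈ E(G2) ✓
All 10 edges of G1 map to edges of G2, and |E(G1)| = |E(G2)| = 10, so φ is a bijection on edges as well as vertices. Hence G1 ≅ G2.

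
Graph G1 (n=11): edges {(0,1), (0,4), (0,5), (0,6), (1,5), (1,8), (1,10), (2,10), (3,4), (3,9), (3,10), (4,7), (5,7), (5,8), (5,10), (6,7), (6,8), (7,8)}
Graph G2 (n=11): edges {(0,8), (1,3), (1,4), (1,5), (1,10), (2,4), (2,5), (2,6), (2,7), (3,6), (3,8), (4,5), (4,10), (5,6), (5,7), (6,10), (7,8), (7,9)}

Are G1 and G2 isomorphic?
Yes, isomorphic

The graphs are isomorphic.
One valid mapping φ: V(G1) → V(G2): 0→6, 1→2, 2→9, 3→8, 4→3, 5→5, 6→10, 7→1, 8→4, 9→0, 10→7

Verify φ preserves adjacency — for each edge of G1, its image is an edge of G2:
  (0,1) → (φ(0),φ(1)) = (2,6) ∈ E(G2) ✓
  (0,4) → (φ(0),φ(4)) = (3,6) ∈ E(G2) ✓
  (0,5) → (φ(0),φ(5)) = (5,6) ∈ E(G2) ✓
  (0,6) → (φ(0),φ(6)) = (6,10) ∈ E(G2) ✓
  (1,5) → (φ(1),φ(5)) = (2,5) ∈ E(G2) ✓
  (1,8) → (φ(1),φ(8)) = (2,4) ∈ E(G2) ✓
  (1,10) → (φ(1),φ(10)) = (2,7) ∈ E(G2) ✓
  (2,10) → (φ(2),φ(10)) = (7,9) ∈ E(G2) ✓
  (3,4) → (φ(3),φ(4)) = (3,8) ∈ E(G2) ✓
  (3,9) → (φ(3),φ(9)) = (0,8) ∈ E(G2) ✓
  (3,10) → (φ(3),φ(10)) = (7,8) ∈ E(G2) ✓
  (4,7) → (φ(4),φ(7)) = (1,3) ∈ E(G2) ✓
  (5,7) → (φ(5),φ(7)) = (1,5) ∈ E(G2) ✓
  (5,8) → (φ(5),φ(8)) = (4,5) ∈ E(G2) ✓
  (5,10) → (φ(5),φ(10)) = (5,7) ∈ E(G2) ✓
  (6,7) → (φ(6),φ(7)) = (1,10) ∈ E(G2) ✓
  (6,8) → (φ(6),φ(8)) = (4,10) ∈ E(G2) ✓
  (7,8) → (φ(7),φ(8)) = (1,4) ∈ E(G2) ✓
All 18 edges of G1 map to edges of G2, and |E(G1)| = |E(G2)| = 18, so φ is a bijection on edges as well as vertices. Hence G1 ≅ G2.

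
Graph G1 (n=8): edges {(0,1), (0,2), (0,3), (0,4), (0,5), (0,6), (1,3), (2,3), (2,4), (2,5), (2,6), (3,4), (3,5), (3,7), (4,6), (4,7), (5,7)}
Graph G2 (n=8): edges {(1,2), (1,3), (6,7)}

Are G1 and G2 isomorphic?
No, not isomorphic

The graphs are NOT isomorphic.

Connected components of G1: 1 component(s) with vertex sets [[0, 1, 2, 3, 4, 5, 6, 7]], sizes [8].
Connected components of G2: 5 component(s) with vertex sets [[0], [4], [5], [6, 7], [1, 2, 3]], sizes [1, 1, 1, 2, 3].
The number of connected components (and the multiset of component sizes) is an isomorphism invariant — an isomorphism maps each component of G1 bijectively onto a component of G2. Since G1 has 1 component(s) and G2 has 5, they cannot be isomorphic.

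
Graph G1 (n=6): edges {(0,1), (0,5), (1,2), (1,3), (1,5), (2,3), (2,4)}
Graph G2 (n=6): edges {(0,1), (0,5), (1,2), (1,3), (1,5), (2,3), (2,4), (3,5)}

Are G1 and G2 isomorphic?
No, not isomorphic

The graphs are NOT isomorphic.

Counting edges: G1 has 7 edge(s); G2 has 8 edge(s).
Edge count is an isomorphism invariant (a bijection on vertices induces a bijection on edges), so differing edge counts rule out isomorphism.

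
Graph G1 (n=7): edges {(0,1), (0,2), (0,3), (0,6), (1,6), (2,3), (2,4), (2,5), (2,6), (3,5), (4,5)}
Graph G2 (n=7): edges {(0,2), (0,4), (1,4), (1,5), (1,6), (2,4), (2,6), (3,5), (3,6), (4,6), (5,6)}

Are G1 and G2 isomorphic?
Yes, isomorphic

The graphs are isomorphic.
One valid mapping φ: V(G1) → V(G2): 0→4, 1→0, 2→6, 3→1, 4→3, 5→5, 6→2

Verify φ preserves adjacency — for each edge of G1, its image is an edge of G2:
  (0,1) → (φ(0),φ(1)) = (0,4) ∈ E(G2) ✓
  (0,2) → (φ(0),φ(2)) = (4,6) ∈ E(G2) ✓
  (0,3) → (φ(0),φ(3)) = (1,4) ∈ E(G2) ✓
  (0,6) → (φ(0),φ(6)) = (2,4) ∈ E(G2) ✓
  (1,6) → (φ(1),φ(6)) = (0,2) ∈ E(G2) ✓
  (2,3) → (φ(2),φ(3)) = (1,6) ∈ E(G2) ✓
  (2,4) → (φ(2),φ(4)) = (3,6) ∈ E(G2) ✓
  (2,5) → (φ(2),φ(5)) = (5,6) ∈ E(G2) ✓
  (2,6) → (φ(2),φ(6)) = (2,6) ∈ E(G2) ✓
  (3,5) → (φ(3),φ(5)) = (1,5) ∈ E(G2) ✓
  (4,5) → (φ(4),φ(5)) = (3,5) ∈ E(G2) ✓
All 11 edges of G1 map to edges of G2, and |E(G1)| = |E(G2)| = 11, so φ is a bijection on edges as well as vertices. Hence G1 ≅ G2.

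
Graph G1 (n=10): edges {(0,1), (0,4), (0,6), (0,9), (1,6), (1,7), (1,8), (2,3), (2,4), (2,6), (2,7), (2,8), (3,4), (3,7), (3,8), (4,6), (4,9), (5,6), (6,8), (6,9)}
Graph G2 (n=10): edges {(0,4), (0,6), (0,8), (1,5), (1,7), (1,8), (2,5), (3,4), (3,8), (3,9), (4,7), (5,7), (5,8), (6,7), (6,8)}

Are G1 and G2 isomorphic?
No, not isomorphic

The graphs are NOT isomorphic.

Degrees in G1: deg(0)=4, deg(1)=4, deg(2)=5, deg(3)=4, deg(4)=5, deg(5)=1, deg(6)=7, deg(7)=3, deg(8)=4, deg(9)=3.
Sorted degree sequence of G1: [7, 5, 5, 4, 4, 4, 4, 3, 3, 1].
Degrees in G2: deg(0)=3, deg(1)=3, deg(2)=1, deg(3)=3, deg(4)=3, deg(5)=4, deg(6)=3, deg(7)=4, deg(8)=5, deg(9)=1.
Sorted degree sequence of G2: [5, 4, 4, 3, 3, 3, 3, 3, 1, 1].
The (sorted) degree sequence is an isomorphism invariant, so since G1 and G2 have different degree sequences they cannot be isomorphic.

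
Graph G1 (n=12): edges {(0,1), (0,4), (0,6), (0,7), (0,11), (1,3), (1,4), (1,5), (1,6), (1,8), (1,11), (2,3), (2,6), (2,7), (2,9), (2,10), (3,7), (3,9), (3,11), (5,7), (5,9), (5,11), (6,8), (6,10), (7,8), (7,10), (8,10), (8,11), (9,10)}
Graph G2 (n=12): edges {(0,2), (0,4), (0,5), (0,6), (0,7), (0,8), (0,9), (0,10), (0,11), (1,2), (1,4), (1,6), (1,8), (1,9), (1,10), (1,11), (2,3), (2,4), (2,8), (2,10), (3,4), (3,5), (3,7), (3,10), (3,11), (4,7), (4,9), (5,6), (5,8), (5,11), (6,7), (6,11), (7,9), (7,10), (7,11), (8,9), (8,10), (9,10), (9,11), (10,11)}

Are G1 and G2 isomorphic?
No, not isomorphic

The graphs are NOT isomorphic.

Counting triangles (3-cliques): G1 has 14, G2 has 44.
Triangle count is an isomorphism invariant, so differing triangle counts rule out isomorphism.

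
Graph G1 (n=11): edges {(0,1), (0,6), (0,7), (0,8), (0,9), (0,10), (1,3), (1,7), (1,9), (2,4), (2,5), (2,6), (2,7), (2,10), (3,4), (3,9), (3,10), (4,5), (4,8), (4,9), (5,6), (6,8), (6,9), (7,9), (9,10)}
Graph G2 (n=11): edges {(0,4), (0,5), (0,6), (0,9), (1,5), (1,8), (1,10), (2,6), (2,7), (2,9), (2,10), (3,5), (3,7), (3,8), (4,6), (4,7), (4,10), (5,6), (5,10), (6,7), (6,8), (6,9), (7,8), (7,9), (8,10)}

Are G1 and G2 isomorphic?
Yes, isomorphic

The graphs are isomorphic.
One valid mapping φ: V(G1) → V(G2): 0→7, 1→9, 2→10, 3→0, 4→5, 5→1, 6→8, 7→2, 8→3, 9→6, 10→4

Verify φ preserves adjacency — for each edge of G1, its image is an edge of G2:
  (0,1) → (φ(0),φ(1)) = (7,9) ∈ E(G2) ✓
  (0,6) → (φ(0),φ(6)) = (7,8) ∈ E(G2) ✓
  (0,7) → (φ(0),φ(7)) = (2,7) ∈ E(G2) ✓
  (0,8) → (φ(0),φ(8)) = (3,7) ∈ E(G2) ✓
  (0,9) → (φ(0),φ(9)) = (6,7) ∈ E(G2) ✓
  (0,10) → (φ(0),φ(10)) = (4,7) ∈ E(G2) ✓
  (1,3) → (φ(1),φ(3)) = (0,9) ∈ E(G2) ✓
  (1,7) → (φ(1),φ(7)) = (2,9) ∈ E(G2) ✓
  (1,9) → (φ(1),φ(9)) = (6,9) ∈ E(G2) ✓
  (2,4) → (φ(2),φ(4)) = (5,10) ∈ E(G2) ✓
  (2,5) → (φ(2),φ(5)) = (1,10) ∈ E(G2) ✓
  (2,6) → (φ(2),φ(6)) = (8,10) ∈ E(G2) ✓
  (2,7) → (φ(2),φ(7)) = (2,10) ∈ E(G2) ✓
  (2,10) → (φ(2),φ(10)) = (4,10) ∈ E(G2) ✓
  (3,4) → (φ(3),φ(4)) = (0,5) ∈ E(G2) ✓
  (3,9) → (φ(3),φ(9)) = (0,6) ∈ E(G2) ✓
  (3,10) → (φ(3),φ(10)) = (0,4) ∈ E(G2) ✓
  (4,5) → (φ(4),φ(5)) = (1,5) ∈ E(G2) ✓
  (4,8) → (φ(4),φ(8)) = (3,5) ∈ E(G2) ✓
  (4,9) → (φ(4),φ(9)) = (5,6) ∈ E(G2) ✓
  (5,6) → (φ(5),φ(6)) = (1,8) ∈ E(G2) ✓
  (6,8) → (φ(6),φ(8)) = (3,8) ∈ E(G2) ✓
  (6,9) → (φ(6),φ(9)) = (6,8) ∈ E(G2) ✓
  (7,9) → (φ(7),φ(9)) = (2,6) ∈ E(G2) ✓
  (9,10) → (φ(9),φ(10)) = (4,6) ∈ E(G2) ✓
All 25 edges of G1 map to edges of G2, and |E(G1)| = |E(G2)| = 25, so φ is a bijection on edges as well as vertices. Hence G1 ≅ G2.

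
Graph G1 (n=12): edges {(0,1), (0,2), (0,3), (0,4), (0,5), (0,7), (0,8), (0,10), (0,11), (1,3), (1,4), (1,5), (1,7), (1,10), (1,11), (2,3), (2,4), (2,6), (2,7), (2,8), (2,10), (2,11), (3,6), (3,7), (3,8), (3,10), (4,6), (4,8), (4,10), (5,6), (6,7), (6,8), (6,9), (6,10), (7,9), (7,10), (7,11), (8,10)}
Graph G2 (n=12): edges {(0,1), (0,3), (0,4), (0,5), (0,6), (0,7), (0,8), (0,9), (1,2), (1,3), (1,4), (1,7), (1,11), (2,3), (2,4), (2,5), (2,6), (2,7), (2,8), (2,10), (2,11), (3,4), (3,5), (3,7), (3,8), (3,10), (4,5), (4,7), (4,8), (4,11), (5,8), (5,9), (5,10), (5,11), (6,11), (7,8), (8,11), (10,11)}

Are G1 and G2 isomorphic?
Yes, isomorphic

The graphs are isomorphic.
One valid mapping φ: V(G1) → V(G2): 0→2, 1→11, 2→3, 3→8, 4→1, 5→6, 6→0, 7→5, 8→7, 9→9, 10→4, 11→10

Verify φ preserves adjacency — for each edge of G1, its image is an edge of G2:
  (0,1) → (φ(0),φ(1)) = (2,11) ∈ E(G2) ✓
  (0,2) → (φ(0),φ(2)) = (2,3) ∈ E(G2) ✓
  (0,3) → (φ(0),φ(3)) = (2,8) ∈ E(G2) ✓
  (0,4) → (φ(0),φ(4)) = (1,2) ∈ E(G2) ✓
  (0,5) → (φ(0),φ(5)) = (2,6) ∈ E(G2) ✓
  (0,7) → (φ(0),φ(7)) = (2,5) ∈ E(G2) ✓
  (0,8) → (φ(0),φ(8)) = (2,7) ∈ E(G2) ✓
  (0,10) → (φ(0),φ(10)) = (2,4) ∈ E(G2) ✓
  (0,11) → (φ(0),φ(11)) = (2,10) ∈ E(G2) ✓
  (1,3) → (φ(1),φ(3)) = (8,11) ∈ E(G2) ✓
  (1,4) → (φ(1),φ(4)) = (1,11) ∈ E(G2) ✓
  (1,5) → (φ(1),φ(5)) = (6,11) ∈ E(G2) ✓
  (1,7) → (φ(1),φ(7)) = (5,11) ∈ E(G2) ✓
  (1,10) → (φ(1),φ(10)) = (4,11) ∈ E(G2) ✓
  (1,11) → (φ(1),φ(11)) = (10,11) ∈ E(G2) ✓
  (2,3) → (φ(2),φ(3)) = (3,8) ∈ E(G2) ✓
  (2,4) → (φ(2),φ(4)) = (1,3) ∈ E(G2) ✓
  (2,6) → (φ(2),φ(6)) = (0,3) ∈ E(G2) ✓
  (2,7) → (φ(2),φ(7)) = (3,5) ∈ E(G2) ✓
  (2,8) → (φ(2),φ(8)) = (3,7) ∈ E(G2) ✓
  (2,10) → (φ(2),φ(10)) = (3,4) ∈ E(G2) ✓
  (2,11) → (φ(2),φ(11)) = (3,10) ∈ E(G2) ✓
  (3,6) → (φ(3),φ(6)) = (0,8) ∈ E(G2) ✓
  (3,7) → (φ(3),φ(7)) = (5,8) ∈ E(G2) ✓
  (3,8) → (φ(3),φ(8)) = (7,8) ∈ E(G2) ✓
  (3,10) → (φ(3),φ(10)) = (4,8) ∈ E(G2) ✓
  (4,6) → (φ(4),φ(6)) = (0,1) ∈ E(G2) ✓
  (4,8) → (φ(4),φ(8)) = (1,7) ∈ E(G2) ✓
  (4,10) → (φ(4),φ(10)) = (1,4) ∈ E(G2) ✓
  (5,6) → (φ(5),φ(6)) = (0,6) ∈ E(G2) ✓
  (6,7) → (φ(6),φ(7)) = (0,5) ∈ E(G2) ✓
  (6,8) → (φ(6),φ(8)) = (0,7) ∈ E(G2) ✓
  (6,9) → (φ(6),φ(9)) = (0,9) ∈ E(G2) ✓
  (6,10) → (φ(6),φ(10)) = (0,4) ∈ E(G2) ✓
  (7,9) → (φ(7),φ(9)) = (5,9) ∈ E(G2) ✓
  (7,10) → (φ(7),φ(10)) = (4,5) ∈ E(G2) ✓
  (7,11) → (φ(7),φ(11)) = (5,10) ∈ E(G2) ✓
  (8,10) → (φ(8),φ(10)) = (4,7) ∈ E(G2) ✓
All 38 edges of G1 map to edges of G2, and |E(G1)| = |E(G2)| = 38, so φ is a bijection on edges as well as vertices. Hence G1 ≅ G2.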